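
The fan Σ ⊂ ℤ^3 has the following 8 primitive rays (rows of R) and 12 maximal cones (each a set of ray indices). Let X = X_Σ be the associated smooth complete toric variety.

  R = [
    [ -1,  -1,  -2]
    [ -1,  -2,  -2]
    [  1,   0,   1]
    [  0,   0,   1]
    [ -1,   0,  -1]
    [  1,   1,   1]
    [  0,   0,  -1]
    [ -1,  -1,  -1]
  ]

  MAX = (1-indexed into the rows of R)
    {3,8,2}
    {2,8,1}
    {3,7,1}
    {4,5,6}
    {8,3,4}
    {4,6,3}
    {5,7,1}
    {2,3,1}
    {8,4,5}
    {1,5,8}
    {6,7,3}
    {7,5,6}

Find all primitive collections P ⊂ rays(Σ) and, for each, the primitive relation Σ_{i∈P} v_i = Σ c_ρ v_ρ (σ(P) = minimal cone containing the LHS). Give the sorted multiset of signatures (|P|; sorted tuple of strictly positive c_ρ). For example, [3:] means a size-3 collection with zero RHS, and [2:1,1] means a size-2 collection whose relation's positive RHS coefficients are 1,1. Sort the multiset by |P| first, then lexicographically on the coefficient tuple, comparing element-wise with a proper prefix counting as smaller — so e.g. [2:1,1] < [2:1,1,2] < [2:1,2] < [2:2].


Minimal non-faces — 11 found among 8 rays, 12 max cones:

  P = {3,5}:  v_{3} + v_{5} = 0  so sig = [2:]
  P = {4,7}:  v_{4} + v_{7} = 0  so sig = [2:]
  P = {6,8}:  v_{6} + v_{8} = 0  so sig = [2:]
  P = {1,4}:  v_{1} + v_{4} = v_{8}  so sig = [2:1]
  P = {1,6}:  v_{1} + v_{6} = v_{7}  so sig = [2:1]
  P = {7,8}:  v_{7} + v_{8} = v_{1}  so sig = [2:1]
  P = {2,5}:  v_{2} + v_{5} = v_{1} + v_{8}  so sig = [2:1,1]
  P = {2,6}:  v_{2} + v_{6} = v_{1} + v_{3}  so sig = [2:1,1]
  P = {2,4}:  v_{2} + v_{4} = v_{3} + 2·v_{8}  so sig = [2:1,2]
  P = {2,7}:  v_{2} + v_{7} = 2·v_{1} + v_{3}  so sig = [2:1,2]
  P = {1,3,8}:  v_{1} + v_{3} + v_{8} = v_{2}  so sig = [3:1]

Hence PRS(X_Σ) =
    [2:]
    [2:]
    [2:]
    [2:1]
    [2:1]
    [2:1]
    [2:1,1]
    [2:1,1]
    [2:1,2]
    [2:1,2]
    [3:1]


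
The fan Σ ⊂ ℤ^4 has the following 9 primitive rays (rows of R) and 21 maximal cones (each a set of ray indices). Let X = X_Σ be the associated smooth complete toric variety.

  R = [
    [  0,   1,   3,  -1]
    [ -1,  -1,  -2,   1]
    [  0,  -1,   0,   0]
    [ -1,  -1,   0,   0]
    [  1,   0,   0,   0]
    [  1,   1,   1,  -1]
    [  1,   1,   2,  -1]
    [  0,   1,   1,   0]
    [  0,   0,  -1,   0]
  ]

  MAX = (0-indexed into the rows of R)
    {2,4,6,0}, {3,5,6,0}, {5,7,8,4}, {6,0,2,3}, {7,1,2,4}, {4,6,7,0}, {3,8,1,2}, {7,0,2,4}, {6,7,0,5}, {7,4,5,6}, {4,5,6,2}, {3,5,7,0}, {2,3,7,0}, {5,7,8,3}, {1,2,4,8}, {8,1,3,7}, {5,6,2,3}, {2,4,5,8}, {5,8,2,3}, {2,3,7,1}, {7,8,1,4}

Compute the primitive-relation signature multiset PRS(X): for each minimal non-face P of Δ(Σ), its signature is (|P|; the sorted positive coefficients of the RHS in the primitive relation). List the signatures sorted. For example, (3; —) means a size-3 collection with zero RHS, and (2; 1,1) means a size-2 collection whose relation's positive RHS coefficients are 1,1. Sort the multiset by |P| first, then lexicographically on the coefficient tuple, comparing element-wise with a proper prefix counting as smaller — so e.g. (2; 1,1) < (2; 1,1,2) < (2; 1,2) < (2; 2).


Minimal non-faces — 12 found among 9 rays, 21 max cones:

  P={1,6}:  v_{1} + v_{6} = 0  ⇒ sig = (2; —)
  P={1,5}:  v_{1} + v_{5} = v_{8}  ⇒ sig = (2; 1)
  P={3,4}:  v_{3} + v_{4} = v_{2}  ⇒ sig = (2; 1)
  P={6,8}:  v_{6} + v_{8} = v_{5}  ⇒ sig = (2; 1)
  P={0,1}:  v_{0} + v_{1} = v_{3} + v_{7}  ⇒ sig = (2; 1,1)
  P={0,8}:  v_{0} + v_{8} = v_{3} + v_{5} + v_{7}  ⇒ sig = (2; 1,1,1)
  P={2,7,8}:  v_{2} + v_{7} + v_{8} = 0  ⇒ sig = (3; —)
  P={2,5,7}:  v_{2} + v_{5} + v_{7} = v_{6}  ⇒ sig = (3; 1)
  P={3,6,7}:  v_{3} + v_{6} + v_{7} = v_{0}  ⇒ sig = (3; 1)
  P={2,6,7}:  v_{2} + v_{6} + v_{7} = v_{0} + v_{4}  ⇒ sig = (3; 1,1)
  P={0,2,5}:  v_{0} + v_{2} + v_{5} = v_{3} + 2·v_{6}  ⇒ sig = (3; 1,2)
  P={0,4,5}:  v_{0} + v_{4} + v_{5} = 2·v_{6}  ⇒ sig = (3; 2)

Signatures (|P|; sorted positive RHS coefficients), sorted:
{ (2; —),  (2; 1) ×3,  (2; 1,1),  (2; 1,1,1),  (3; —),  (3; 1) ×2,  (3; 1,1),  (3; 1,2),  (3; 2) }


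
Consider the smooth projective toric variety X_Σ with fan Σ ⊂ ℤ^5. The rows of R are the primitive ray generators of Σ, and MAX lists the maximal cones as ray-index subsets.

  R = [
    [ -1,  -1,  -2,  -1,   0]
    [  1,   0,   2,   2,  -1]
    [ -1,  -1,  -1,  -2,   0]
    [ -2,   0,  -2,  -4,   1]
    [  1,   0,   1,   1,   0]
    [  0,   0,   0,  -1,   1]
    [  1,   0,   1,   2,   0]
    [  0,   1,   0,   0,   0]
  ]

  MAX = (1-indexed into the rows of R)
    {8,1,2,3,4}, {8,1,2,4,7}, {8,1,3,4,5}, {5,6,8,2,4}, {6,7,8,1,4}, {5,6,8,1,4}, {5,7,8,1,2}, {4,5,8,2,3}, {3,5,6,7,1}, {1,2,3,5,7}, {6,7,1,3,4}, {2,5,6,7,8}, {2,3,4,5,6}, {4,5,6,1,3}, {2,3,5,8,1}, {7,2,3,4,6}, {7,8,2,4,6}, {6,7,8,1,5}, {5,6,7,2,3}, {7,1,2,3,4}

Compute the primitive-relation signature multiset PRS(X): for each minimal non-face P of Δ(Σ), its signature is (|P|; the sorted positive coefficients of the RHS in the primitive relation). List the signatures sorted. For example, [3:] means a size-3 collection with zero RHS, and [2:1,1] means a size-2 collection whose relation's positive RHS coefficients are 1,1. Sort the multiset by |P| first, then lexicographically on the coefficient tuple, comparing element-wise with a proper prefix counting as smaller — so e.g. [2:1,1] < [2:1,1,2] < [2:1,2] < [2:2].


Δ(Σ) — 8 vertices, 5 min non-faces:

  P = {3,7,8}:  v_{3} + v_{7} + v_{8} = 0 — sig = [3:]
  P = {4,5,7}:  v_{4} + v_{5} + v_{7} = v_{6} — sig = [3:1]
  P = {1,2,6}:  v_{1} + v_{2} + v_{6} = v_{3} + v_{7} — sig = [3:1,1]
  P = {3,6,8}:  v_{3} + v_{6} + v_{8} = v_{4} + v_{5} — sig = [3:1,1]
  P = {1,2,4,5}:  v_{1} + v_{2} + v_{4} + v_{5} = v_{3} — sig = [4:1]

Hence PRS(X_Σ) =
    |P|=3: 4 collections, coeffs (), (1), (1,1), (1,1)
    |P|=4: 1 collection, coeffs (1)


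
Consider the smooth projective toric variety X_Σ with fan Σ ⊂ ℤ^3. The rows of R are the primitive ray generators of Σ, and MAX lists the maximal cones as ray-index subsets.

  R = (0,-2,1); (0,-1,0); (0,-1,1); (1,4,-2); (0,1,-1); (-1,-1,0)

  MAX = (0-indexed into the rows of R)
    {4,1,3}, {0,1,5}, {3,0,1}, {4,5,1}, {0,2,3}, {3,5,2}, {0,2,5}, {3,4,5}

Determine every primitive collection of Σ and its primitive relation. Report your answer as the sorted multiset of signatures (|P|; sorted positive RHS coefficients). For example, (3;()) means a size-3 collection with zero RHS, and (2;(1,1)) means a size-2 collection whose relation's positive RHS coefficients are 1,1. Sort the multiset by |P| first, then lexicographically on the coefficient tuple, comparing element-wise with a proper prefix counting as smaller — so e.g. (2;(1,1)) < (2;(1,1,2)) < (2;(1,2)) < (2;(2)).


The 5 primitive collections of Σ (r=6, n=3):

  • {2,4}:  v_{2} + v_{4} = 0  so sig = (2;())
  • {0,4}:  v_{0} + v_{4} = v_{1}  so sig = (2;(1))
  • {1,2}:  v_{1} + v_{2} = v_{0}  so sig = (2;(1))
  • {0,3,5}:  v_{0} + v_{3} + v_{5} = v_{4}  so sig = (3;(1))
  • {1,3,5}:  v_{1} + v_{3} + v_{5} = 2·v_{4}  so sig = (3;(2))

so the primitive-relation signature multiset is
    |P|=2: 3 collections, coeffs (), (1), (1)
    |P|=3: 2 collections, coeffs (1), (2)


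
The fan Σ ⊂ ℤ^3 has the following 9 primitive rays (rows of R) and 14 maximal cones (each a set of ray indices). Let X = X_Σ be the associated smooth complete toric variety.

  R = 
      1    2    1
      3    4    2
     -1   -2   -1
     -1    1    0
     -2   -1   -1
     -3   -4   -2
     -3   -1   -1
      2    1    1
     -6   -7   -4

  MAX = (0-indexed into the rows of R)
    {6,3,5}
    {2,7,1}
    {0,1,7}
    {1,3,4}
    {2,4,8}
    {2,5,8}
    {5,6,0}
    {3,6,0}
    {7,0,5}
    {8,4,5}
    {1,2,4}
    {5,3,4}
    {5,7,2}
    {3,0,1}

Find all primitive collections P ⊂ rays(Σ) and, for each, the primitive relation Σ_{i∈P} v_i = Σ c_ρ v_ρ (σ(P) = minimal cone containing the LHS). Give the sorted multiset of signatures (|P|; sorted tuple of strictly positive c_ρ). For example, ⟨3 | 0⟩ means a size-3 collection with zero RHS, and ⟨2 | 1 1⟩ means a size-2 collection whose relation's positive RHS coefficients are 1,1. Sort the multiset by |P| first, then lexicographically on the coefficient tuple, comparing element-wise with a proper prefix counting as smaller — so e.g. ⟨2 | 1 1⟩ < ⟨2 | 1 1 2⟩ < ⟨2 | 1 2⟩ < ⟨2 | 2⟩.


Primitive collections (17):

  P = {0,2}:  v_{0} + v_{2} = 0  →  sig = ⟨2 | 0⟩
  P = {1,5}:  v_{1} + v_{5} = 0  →  sig = ⟨2 | 0⟩
  P = {4,7}:  v_{4} + v_{7} = 0  →  sig = ⟨2 | 0⟩
  P = {0,4}:  v_{0} + v_{4} = v_{3}  →  sig = ⟨2 | 1⟩
  P = {2,3}:  v_{2} + v_{3} = v_{4}  →  sig = ⟨2 | 1⟩
  P = {3,7}:  v_{3} + v_{7} = v_{0}  →  sig = ⟨2 | 1⟩
  P = {0,8}:  v_{0} + v_{8} = v_{4} + v_{5}  →  sig = ⟨2 | 1 1⟩
  P = {1,6}:  v_{1} + v_{6} = v_{0} + v_{3}  →  sig = ⟨2 | 1 1⟩
  P = {1,8}:  v_{1} + v_{8} = v_{2} + v_{4}  →  sig = ⟨2 | 1 1⟩
  P = {2,6}:  v_{2} + v_{6} = v_{3} + v_{5}  →  sig = ⟨2 | 1 1⟩
  P = {7,8}:  v_{7} + v_{8} = v_{2} + v_{5}  →  sig = ⟨2 | 1 1⟩
  P = {6,8}:  v_{6} + v_{8} = v_{3} + v_{4} + 2·v_{5}  →  sig = ⟨2 | 1 1 2⟩
  P = {3,8}:  v_{3} + v_{8} = 2·v_{4} + v_{5}  →  sig = ⟨2 | 1 2⟩
  P = {4,6}:  v_{4} + v_{6} = 2·v_{3} + v_{5}  →  sig = ⟨2 | 1 2⟩
  P = {6,7}:  v_{6} + v_{7} = 2·v_{0} + v_{5}  →  sig = ⟨2 | 1 2⟩
  P = {0,3,5}:  v_{0} + v_{3} + v_{5} = v_{6}  →  sig = ⟨3 | 1⟩
  P = {2,4,5}:  v_{2} + v_{4} + v_{5} = v_{8}  →  sig = ⟨3 | 1⟩

Signatures (|P|; sorted positive RHS coefficients), sorted:
{ ⟨2 | 0⟩ ×3,  ⟨2 | 1⟩ ×3,  ⟨2 | 1 1⟩ ×5,  ⟨2 | 1 1 2⟩,  ⟨2 | 1 2⟩ ×3,  ⟨3 | 1⟩ ×2 }


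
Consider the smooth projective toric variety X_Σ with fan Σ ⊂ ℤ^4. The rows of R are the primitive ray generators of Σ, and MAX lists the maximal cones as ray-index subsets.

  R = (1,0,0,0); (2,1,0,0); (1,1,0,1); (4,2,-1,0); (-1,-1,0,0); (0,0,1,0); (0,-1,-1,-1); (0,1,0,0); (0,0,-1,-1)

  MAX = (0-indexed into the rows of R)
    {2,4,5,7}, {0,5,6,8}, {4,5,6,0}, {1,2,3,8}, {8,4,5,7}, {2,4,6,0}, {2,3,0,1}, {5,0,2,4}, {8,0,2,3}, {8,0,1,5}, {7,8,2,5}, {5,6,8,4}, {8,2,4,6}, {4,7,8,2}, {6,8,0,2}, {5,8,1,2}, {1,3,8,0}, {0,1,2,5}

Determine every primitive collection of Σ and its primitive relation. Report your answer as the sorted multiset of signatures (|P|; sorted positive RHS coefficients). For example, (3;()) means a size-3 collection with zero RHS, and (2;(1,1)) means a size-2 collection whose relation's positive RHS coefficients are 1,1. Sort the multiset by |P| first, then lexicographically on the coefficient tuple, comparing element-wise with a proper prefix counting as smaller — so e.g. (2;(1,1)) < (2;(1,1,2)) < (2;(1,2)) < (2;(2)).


Δ(Σ) — 9 vertices, 14 min non-faces:

  P={1,4}:  v_{1} + v_{4} = v_{0}  ⇒ sig = (2;(1))
  P={6,7}:  v_{6} + v_{7} = v_{8}  ⇒ sig = (2;(1))
  P={0,7}:  v_{0} + v_{7} = v_{2} + v_{5} + v_{8}  ⇒ sig = (2;(1,1,1))
  P={3,4}:  v_{3} + v_{4} = 2·v_{0} + v_{2} + v_{8}  ⇒ sig = (2;(1,1,2))
  P={3,7}:  v_{3} + v_{7} = v_{1} + 2·v_{2} + v_{5} + 2·v_{8}  ⇒ sig = (2;(1,1,2,2))
  P={1,6}:  v_{1} + v_{6} = 2·v_{0} + v_{8}  ⇒ sig = (2;(1,2))
  P={3,6}:  v_{3} + v_{6} = 3·v_{0} + v_{2} + 2·v_{8}  ⇒ sig = (2;(1,2,3))
  P={3,5}:  v_{3} + v_{5} = 2·v_{1}  ⇒ sig = (2;(2))
  P={1,7}:  v_{1} + v_{7} = 2·v_{2} + 2·v_{5} + 2·v_{8}  ⇒ sig = (2;(2,2,2))
  P={0,4,8}:  v_{0} + v_{4} + v_{8} = v_{6}  ⇒ sig = (3;(1))
  P={2,5,6}:  v_{2} + v_{5} + v_{6} = v_{0}  ⇒ sig = (3;(1))
  P={2,4,5,8}:  v_{2} + v_{4} + v_{5} + v_{8} = 0  ⇒ sig = (4;())
  P={0,1,2,8}:  v_{0} + v_{1} + v_{2} + v_{8} = v_{3}  ⇒ sig = (4;(1))
  P={0,2,5,8}:  v_{0} + v_{2} + v_{5} + v_{8} = v_{1}  ⇒ sig = (4;(1))

so the primitive-relation signature multiset is
    |P|=2: 9 collections, coeffs (1), (1), (1,1,1), (1,1,2), (1,1,2,2), (1,2), (1,2,3), (2), (2,2,2)
    |P|=3: 2 collections, coeffs (1), (1)
    |P|=4: 3 collections, coeffs (), (1), (1)


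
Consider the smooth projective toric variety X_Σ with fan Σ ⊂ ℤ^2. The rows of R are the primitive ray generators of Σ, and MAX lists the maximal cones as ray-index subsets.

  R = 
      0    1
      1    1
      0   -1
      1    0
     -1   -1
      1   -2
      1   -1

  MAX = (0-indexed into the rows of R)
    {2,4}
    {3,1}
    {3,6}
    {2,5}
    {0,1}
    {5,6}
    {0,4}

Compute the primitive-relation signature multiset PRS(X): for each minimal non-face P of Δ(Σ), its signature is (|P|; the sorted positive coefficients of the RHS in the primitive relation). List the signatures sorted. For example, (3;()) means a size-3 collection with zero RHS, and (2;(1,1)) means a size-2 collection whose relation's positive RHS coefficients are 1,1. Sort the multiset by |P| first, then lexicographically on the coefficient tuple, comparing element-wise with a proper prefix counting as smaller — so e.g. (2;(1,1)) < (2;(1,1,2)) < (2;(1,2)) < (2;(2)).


14 minimal non-faces of Δ(Σ) (on 7 rays):

  P = {0,2}:  v_{0} + v_{2} = 0  ⟹  sig = (2;())
  P = {1,4}:  v_{1} + v_{4} = 0  ⟹  sig = (2;())
  P = {0,3}:  v_{0} + v_{3} = v_{1}  ⟹  sig = (2;(1))
  P = {0,5}:  v_{0} + v_{5} = v_{6}  ⟹  sig = (2;(1))
  P = {0,6}:  v_{0} + v_{6} = v_{3}  ⟹  sig = (2;(1))
  P = {1,2}:  v_{1} + v_{2} = v_{3}  ⟹  sig = (2;(1))
  P = {2,3}:  v_{2} + v_{3} = v_{6}  ⟹  sig = (2;(1))
  P = {2,6}:  v_{2} + v_{6} = v_{5}  ⟹  sig = (2;(1))
  P = {3,4}:  v_{3} + v_{4} = v_{2}  ⟹  sig = (2;(1))
  P = {1,5}:  v_{1} + v_{5} = v_{3} + v_{6}  ⟹  sig = (2;(1,1))
  P = {1,6}:  v_{1} + v_{6} = 2·v_{3}  ⟹  sig = (2;(2))
  P = {3,5}:  v_{3} + v_{5} = 2·v_{6}  ⟹  sig = (2;(2))
  P = {4,6}:  v_{4} + v_{6} = 2·v_{2}  ⟹  sig = (2;(2))
  P = {4,5}:  v_{4} + v_{5} = 3·v_{2}  ⟹  sig = (2;(3))

Signatures (|P|; sorted positive RHS coefficients), sorted:
    (2;())
    (2;())
    (2;(1))
    (2;(1))
    (2;(1))
    (2;(1))
    (2;(1))
    (2;(1))
    (2;(1))
    (2;(1,1))
    (2;(2))
    (2;(2))
    (2;(2))
    (2;(3))


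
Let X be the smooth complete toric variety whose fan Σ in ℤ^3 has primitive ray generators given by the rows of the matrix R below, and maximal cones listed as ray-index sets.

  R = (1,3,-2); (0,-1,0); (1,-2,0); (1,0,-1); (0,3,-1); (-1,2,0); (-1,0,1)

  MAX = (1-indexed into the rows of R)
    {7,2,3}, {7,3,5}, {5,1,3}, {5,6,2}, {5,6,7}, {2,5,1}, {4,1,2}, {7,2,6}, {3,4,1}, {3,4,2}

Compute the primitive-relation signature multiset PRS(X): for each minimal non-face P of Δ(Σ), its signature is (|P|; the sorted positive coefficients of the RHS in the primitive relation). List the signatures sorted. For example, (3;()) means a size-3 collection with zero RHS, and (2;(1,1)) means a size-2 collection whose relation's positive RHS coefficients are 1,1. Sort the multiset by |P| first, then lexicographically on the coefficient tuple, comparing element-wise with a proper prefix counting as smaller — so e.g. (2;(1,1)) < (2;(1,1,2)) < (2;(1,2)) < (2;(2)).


|primitive collections| = 9. Relations:

  P={3,6}:  v_{3} + v_{6} = 0 — sig = (2;())
  P={4,7}:  v_{4} + v_{7} = 0 — sig = (2;())
  P={1,7}:  v_{1} + v_{7} = v_{5} — sig = (2;(1))
  P={4,5}:  v_{4} + v_{5} = v_{1} — sig = (2;(1))
  P={4,6}:  v_{4} + v_{6} = v_{2} + v_{5} — sig = (2;(1,1))
  P={1,6}:  v_{1} + v_{6} = v_{2} + 2·v_{5} — sig = (2;(1,2))
  P={2,3,5}:  v_{2} + v_{3} + v_{5} = v_{4} — sig = (3;(1))
  P={2,5,7}:  v_{2} + v_{5} + v_{7} = v_{6} — sig = (3;(1))
  P={1,2,3}:  v_{1} + v_{2} + v_{3} = 2·v_{4} — sig = (3;(2))

Sorted signature multiset PRS(X):
    |P|=2: 6 collections, coeffs (), (), (1), (1), (1,1), (1,2)
    |P|=3: 3 collections, coeffs (1), (1), (2)


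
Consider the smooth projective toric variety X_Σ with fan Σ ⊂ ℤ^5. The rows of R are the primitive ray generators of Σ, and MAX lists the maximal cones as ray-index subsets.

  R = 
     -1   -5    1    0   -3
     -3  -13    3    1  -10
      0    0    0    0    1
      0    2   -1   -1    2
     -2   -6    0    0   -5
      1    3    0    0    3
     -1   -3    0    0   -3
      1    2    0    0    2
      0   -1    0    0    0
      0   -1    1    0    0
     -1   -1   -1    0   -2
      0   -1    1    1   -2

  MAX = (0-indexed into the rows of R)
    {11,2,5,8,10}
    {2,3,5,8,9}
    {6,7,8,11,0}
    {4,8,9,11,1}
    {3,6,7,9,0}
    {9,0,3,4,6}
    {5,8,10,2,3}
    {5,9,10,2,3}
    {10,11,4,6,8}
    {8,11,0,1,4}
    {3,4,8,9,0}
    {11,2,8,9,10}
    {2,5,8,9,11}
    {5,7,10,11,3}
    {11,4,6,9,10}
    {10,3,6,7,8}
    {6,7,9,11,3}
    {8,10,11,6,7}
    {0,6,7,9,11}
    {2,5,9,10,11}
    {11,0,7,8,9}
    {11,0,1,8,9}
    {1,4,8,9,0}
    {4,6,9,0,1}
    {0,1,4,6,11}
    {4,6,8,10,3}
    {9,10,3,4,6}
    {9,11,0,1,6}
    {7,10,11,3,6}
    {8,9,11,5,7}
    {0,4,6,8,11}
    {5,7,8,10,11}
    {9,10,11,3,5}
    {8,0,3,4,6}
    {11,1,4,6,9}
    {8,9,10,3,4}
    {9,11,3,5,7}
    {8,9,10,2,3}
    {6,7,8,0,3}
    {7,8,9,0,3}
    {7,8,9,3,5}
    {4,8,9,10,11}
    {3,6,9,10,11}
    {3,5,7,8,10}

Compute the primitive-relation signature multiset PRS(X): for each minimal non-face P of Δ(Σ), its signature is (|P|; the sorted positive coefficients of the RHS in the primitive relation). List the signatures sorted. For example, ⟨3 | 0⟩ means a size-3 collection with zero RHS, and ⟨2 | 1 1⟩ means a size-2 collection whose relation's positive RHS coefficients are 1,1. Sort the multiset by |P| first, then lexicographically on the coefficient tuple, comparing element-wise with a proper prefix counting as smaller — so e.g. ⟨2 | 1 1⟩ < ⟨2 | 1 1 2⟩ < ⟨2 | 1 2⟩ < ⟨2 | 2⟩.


Σ has 23 primitive collections:

  • {5,6}:  v_{5} + v_{6} = 0 ; sig = ⟨2 | 0⟩
  • {0,10}:  v_{0} + v_{10} = v_{4} ; sig = ⟨2 | 1⟩
  • {0,5}:  v_{0} + v_{5} = v_{8} + v_{9} ; sig = ⟨2 | 1 1⟩
  • {2,7}:  v_{2} + v_{7} = v_{5} + v_{8} ; sig = ⟨2 | 1 1⟩
  • {4,7}:  v_{4} + v_{7} = v_{6} + v_{8} ; sig = ⟨2 | 1 1⟩
  • {2,6}:  v_{2} + v_{6} = v_{8} + v_{9} + v_{10} ; sig = ⟨2 | 1 1 1⟩
  • {4,5}:  v_{4} + v_{5} = v_{8} + v_{9} + v_{10} ; sig = ⟨2 | 1 1 1⟩
  • {1,5}:  v_{1} + v_{5} = v_{4} + v_{8} + 2·v_{9} + v_{11} ; sig = ⟨2 | 1 1 1 2⟩
  • {1,2}:  v_{1} + v_{2} = v_{4} + 2·v_{8} + 3·v_{9} + v_{10} + v_{11} ; sig = ⟨2 | 1 1 1 2 3⟩
  • {1,3}:  v_{1} + v_{3} = v_{4} + v_{6} + 2·v_{9} ; sig = ⟨2 | 1 1 2⟩
  • {1,10}:  v_{1} + v_{10} = 2·v_{4} + v_{9} + v_{11} ; sig = ⟨2 | 1 1 2⟩
  • {1,7}:  v_{1} + v_{7} = 2·v_{0} + v_{11} ; sig = ⟨2 | 1 2⟩
  • {0,2}:  v_{0} + v_{2} = 2·v_{8} + 2·v_{9} + v_{10} ; sig = ⟨2 | 1 2 2⟩
  • {2,4}:  v_{2} + v_{4} = 2·v_{8} + 2·v_{9} + 2·v_{10} ; sig = ⟨2 | 2 2 2⟩
  • {3,8,11}:  v_{3} + v_{8} + v_{11} = 0 ; sig = ⟨3 | 0⟩
  • {7,9,10}:  v_{7} + v_{9} + v_{10} = 0 ; sig = ⟨3 | 0⟩
  • {6,8,9}:  v_{6} + v_{8} + v_{9} = v_{0} ; sig = ⟨3 | 1⟩
  • {0,3,11}:  v_{0} + v_{3} + v_{11} = v_{6} + v_{9} ; sig = ⟨3 | 1 1⟩
  • {2,3,11}:  v_{2} + v_{3} + v_{11} = v_{5} + v_{9} + v_{10} ; sig = ⟨3 | 1 1 1⟩
  • {3,4,11}:  v_{3} + v_{4} + v_{11} = v_{6} + v_{9} + v_{10} ; sig = ⟨3 | 1 1 1⟩
  • {1,6,8}:  v_{1} + v_{6} + v_{8} = 2·v_{0} + v_{4} + v_{11} ; sig = ⟨3 | 1 1 2⟩
  • {0,4,9,11}:  v_{0} + v_{4} + v_{9} + v_{11} = v_{1} ; sig = ⟨4 | 1⟩
  • {5,8,9,10}:  v_{5} + v_{8} + v_{9} + v_{10} = v_{2} ; sig = ⟨4 | 1⟩

Hence PRS(X_Σ) =
    |P|=2: 14 collections, coeffs (), (1), (1,1), (1,1), (1,1), (1,1,1), (1,1,1), (1,1,1,2), (1,1,1,2,3), (1,1,2), (1,1,2), (1,2), (1,2,2), (2,2,2)
    |P|=3: 7 collections, coeffs (), (), (1), (1,1), (1,1,1), (1,1,1), (1,1,2)
    |P|=4: 2 collections, coeffs (1), (1)


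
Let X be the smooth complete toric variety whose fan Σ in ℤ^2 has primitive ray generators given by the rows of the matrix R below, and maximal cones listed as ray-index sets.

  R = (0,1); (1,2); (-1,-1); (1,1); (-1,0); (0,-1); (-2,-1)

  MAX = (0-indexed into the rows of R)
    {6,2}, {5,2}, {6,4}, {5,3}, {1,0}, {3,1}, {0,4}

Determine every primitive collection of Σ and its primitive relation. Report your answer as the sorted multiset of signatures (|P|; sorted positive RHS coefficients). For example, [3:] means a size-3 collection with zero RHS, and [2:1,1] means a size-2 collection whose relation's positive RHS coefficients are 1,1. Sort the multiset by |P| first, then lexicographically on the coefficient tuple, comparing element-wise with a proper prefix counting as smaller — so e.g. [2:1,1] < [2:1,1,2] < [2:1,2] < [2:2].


14 collections generate NE(X_Σ); each relation:

  P = {0,5}:  v_{0} + v_{5} = 0 — sig = [2:]
  P = {2,3}:  v_{2} + v_{3} = 0 — sig = [2:]
  P = {0,2}:  v_{0} + v_{2} = v_{4} — sig = [2:1]
  P = {0,3}:  v_{0} + v_{3} = v_{1} — sig = [2:1]
  P = {1,2}:  v_{1} + v_{2} = v_{0} — sig = [2:1]
  P = {1,5}:  v_{1} + v_{5} = v_{3} — sig = [2:1]
  P = {2,4}:  v_{2} + v_{4} = v_{6} — sig = [2:1]
  P = {3,4}:  v_{3} + v_{4} = v_{0} — sig = [2:1]
  P = {3,6}:  v_{3} + v_{6} = v_{4} — sig = [2:1]
  P = {4,5}:  v_{4} + v_{5} = v_{2} — sig = [2:1]
  P = {1,6}:  v_{1} + v_{6} = v_{0} + v_{4} — sig = [2:1,1]
  P = {0,6}:  v_{0} + v_{6} = 2·v_{4} — sig = [2:2]
  P = {1,4}:  v_{1} + v_{4} = 2·v_{0} — sig = [2:2]
  P = {5,6}:  v_{5} + v_{6} = 2·v_{2} — sig = [2:2]

so the primitive-relation signature multiset is
    [2:]
    [2:]
    [2:1]
    [2:1]
    [2:1]
    [2:1]
    [2:1]
    [2:1]
    [2:1]
    [2:1]
    [2:1,1]
    [2:2]
    [2:2]
    [2:2]


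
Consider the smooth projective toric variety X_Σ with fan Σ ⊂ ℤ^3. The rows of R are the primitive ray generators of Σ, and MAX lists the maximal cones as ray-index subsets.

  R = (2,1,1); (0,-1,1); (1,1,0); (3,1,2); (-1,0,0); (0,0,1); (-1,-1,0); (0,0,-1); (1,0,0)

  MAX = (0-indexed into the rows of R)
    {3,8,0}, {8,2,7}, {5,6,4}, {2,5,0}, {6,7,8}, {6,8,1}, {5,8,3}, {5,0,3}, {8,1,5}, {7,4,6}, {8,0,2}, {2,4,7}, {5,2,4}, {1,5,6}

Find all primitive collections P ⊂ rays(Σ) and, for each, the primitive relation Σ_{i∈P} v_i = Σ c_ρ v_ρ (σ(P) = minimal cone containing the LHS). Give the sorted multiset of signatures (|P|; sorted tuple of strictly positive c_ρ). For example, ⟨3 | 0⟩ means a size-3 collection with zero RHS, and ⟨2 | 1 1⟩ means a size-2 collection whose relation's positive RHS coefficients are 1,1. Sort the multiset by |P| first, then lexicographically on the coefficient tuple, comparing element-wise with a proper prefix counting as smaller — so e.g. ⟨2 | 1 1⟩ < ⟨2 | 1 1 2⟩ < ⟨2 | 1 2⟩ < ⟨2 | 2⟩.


18 collections generate NE(X_Σ); each relation:

  P = {2,6}:  v_{2} + v_{6} = 0  ⟹  sig = ⟨2 | 0⟩
  P = {4,8}:  v_{4} + v_{8} = 0  ⟹  sig = ⟨2 | 0⟩
  P = {5,7}:  v_{5} + v_{7} = 0  ⟹  sig = ⟨2 | 0⟩
  P = {0,4}:  v_{0} + v_{4} = v_{2} + v_{5}  ⟹  sig = ⟨2 | 1 1⟩
  P = {0,6}:  v_{0} + v_{6} = v_{5} + v_{8}  ⟹  sig = ⟨2 | 1 1⟩
  P = {0,7}:  v_{0} + v_{7} = v_{2} + v_{8}  ⟹  sig = ⟨2 | 1 1⟩
  P = {1,2}:  v_{1} + v_{2} = v_{5} + v_{8}  ⟹  sig = ⟨2 | 1 1⟩
  P = {1,4}:  v_{1} + v_{4} = v_{5} + v_{6}  ⟹  sig = ⟨2 | 1 1⟩
  P = {1,7}:  v_{1} + v_{7} = v_{6} + v_{8}  ⟹  sig = ⟨2 | 1 1⟩
  P = {3,4}:  v_{3} + v_{4} = v_{0} + v_{5}  ⟹  sig = ⟨2 | 1 1⟩
  P = {3,7}:  v_{3} + v_{7} = v_{0} + v_{8}  ⟹  sig = ⟨2 | 1 1⟩
  P = {2,3}:  v_{2} + v_{3} = 2·v_{0}  ⟹  sig = ⟨2 | 2⟩
  P = {0,1}:  v_{0} + v_{1} = 2·v_{5} + 2·v_{8}  ⟹  sig = ⟨2 | 2 2⟩
  P = {3,6}:  v_{3} + v_{6} = 2·v_{5} + 2·v_{8}  ⟹  sig = ⟨2 | 2 2⟩
  P = {1,3}:  v_{1} + v_{3} = 3·v_{5} + 3·v_{8}  ⟹  sig = ⟨2 | 3 3⟩
  P = {0,5,8}:  v_{0} + v_{5} + v_{8} = v_{3}  ⟹  sig = ⟨3 | 1⟩
  P = {2,5,8}:  v_{2} + v_{5} + v_{8} = v_{0}  ⟹  sig = ⟨3 | 1⟩
  P = {5,6,8}:  v_{5} + v_{6} + v_{8} = v_{1}  ⟹  sig = ⟨3 | 1⟩

Signatures (|P|; sorted positive RHS coefficients), sorted:
[⟨2 | 0⟩, ⟨2 | 0⟩, ⟨2 | 0⟩, ⟨2 | 1 1⟩, ⟨2 | 1 1⟩, ⟨2 | 1 1⟩, ⟨2 | 1 1⟩, ⟨2 | 1 1⟩, ⟨2 | 1 1⟩, ⟨2 | 1 1⟩, ⟨2 | 1 1⟩, ⟨2 | 2⟩, ⟨2 | 2 2⟩, ⟨2 | 2 2⟩, ⟨2 | 3 3⟩, ⟨3 | 1⟩, ⟨3 | 1⟩, ⟨3 | 1⟩]


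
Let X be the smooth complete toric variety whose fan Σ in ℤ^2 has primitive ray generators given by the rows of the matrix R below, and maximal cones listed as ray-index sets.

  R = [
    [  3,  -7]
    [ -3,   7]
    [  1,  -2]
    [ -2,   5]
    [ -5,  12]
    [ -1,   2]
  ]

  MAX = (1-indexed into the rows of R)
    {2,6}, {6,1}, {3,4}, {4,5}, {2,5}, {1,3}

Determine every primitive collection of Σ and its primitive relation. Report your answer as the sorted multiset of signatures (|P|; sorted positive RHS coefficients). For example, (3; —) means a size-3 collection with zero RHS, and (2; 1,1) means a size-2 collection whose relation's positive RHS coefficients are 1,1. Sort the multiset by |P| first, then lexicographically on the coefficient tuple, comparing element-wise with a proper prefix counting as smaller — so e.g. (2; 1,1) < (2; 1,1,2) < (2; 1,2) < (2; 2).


Primitive collections (9):

  {1,2}:  v_{1} + v_{2} = 0  ⇒ sig = (2; —)
  {3,6}:  v_{3} + v_{6} = 0  ⇒ sig = (2; —)
  {1,4}:  v_{1} + v_{4} = v_{3}  ⇒ sig = (2; 1)
  {1,5}:  v_{1} + v_{5} = v_{4}  ⇒ sig = (2; 1)
  {2,3}:  v_{2} + v_{3} = v_{4}  ⇒ sig = (2; 1)
  {2,4}:  v_{2} + v_{4} = v_{5}  ⇒ sig = (2; 1)
  {4,6}:  v_{4} + v_{6} = v_{2}  ⇒ sig = (2; 1)
  {3,5}:  v_{3} + v_{5} = 2·v_{4}  ⇒ sig = (2; 2)
  {5,6}:  v_{5} + v_{6} = 2·v_{2}  ⇒ sig = (2; 2)

so the primitive-relation signature multiset is
[(2; —), (2; —), (2; 1), (2; 1), (2; 1), (2; 1), (2; 1), (2; 2), (2; 2)]


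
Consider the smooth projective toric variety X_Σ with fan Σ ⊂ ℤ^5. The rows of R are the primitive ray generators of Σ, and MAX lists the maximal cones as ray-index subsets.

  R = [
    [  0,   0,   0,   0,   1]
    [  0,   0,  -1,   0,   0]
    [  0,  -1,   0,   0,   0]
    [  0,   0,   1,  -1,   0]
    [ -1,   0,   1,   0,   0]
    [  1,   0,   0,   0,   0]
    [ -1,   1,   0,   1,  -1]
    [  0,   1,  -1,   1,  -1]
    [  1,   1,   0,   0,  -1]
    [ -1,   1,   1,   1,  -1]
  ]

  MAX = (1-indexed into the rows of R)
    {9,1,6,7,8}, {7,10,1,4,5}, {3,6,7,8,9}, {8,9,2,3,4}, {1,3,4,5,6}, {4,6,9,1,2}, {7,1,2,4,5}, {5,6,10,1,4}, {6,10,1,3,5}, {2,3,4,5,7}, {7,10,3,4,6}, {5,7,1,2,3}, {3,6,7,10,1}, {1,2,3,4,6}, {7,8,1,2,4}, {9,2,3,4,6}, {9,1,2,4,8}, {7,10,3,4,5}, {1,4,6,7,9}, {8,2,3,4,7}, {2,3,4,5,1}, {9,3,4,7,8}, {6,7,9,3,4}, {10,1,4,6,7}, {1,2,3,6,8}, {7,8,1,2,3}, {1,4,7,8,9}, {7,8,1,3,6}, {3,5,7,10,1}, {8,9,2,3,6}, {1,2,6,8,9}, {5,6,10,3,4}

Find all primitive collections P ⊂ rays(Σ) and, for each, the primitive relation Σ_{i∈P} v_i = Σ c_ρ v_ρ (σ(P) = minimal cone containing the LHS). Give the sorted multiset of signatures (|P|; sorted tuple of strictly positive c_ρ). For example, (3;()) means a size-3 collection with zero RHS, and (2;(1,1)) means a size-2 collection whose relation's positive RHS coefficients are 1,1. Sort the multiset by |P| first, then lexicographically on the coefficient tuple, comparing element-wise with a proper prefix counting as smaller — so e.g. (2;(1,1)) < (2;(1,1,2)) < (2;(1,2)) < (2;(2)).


Primitive collections (14):

  P = {2,10}:  v_{2} + v_{10} = v_{7}  ⇒ sig = (2;(1))
  P = {5,8}:  v_{5} + v_{8} = v_{7}  ⇒ sig = (2;(1))
  P = {5,9}:  v_{5} + v_{9} = v_{4} + v_{6} + v_{7}  ⇒ sig = (2;(1,1,1))
  P = {8,10}:  v_{8} + v_{10} = v_{6} + 2·v_{7}  ⇒ sig = (2;(1,2))
  P = {9,10}:  v_{9} + v_{10} = v_{4} + 2·v_{6} + 2·v_{7}  ⇒ sig = (2;(1,2,2))
  P = {2,5,6}:  v_{2} + v_{5} + v_{6} = 0  ⇒ sig = (3;())
  P = {1,3,9}:  v_{1} + v_{3} + v_{9} = v_{6}  ⇒ sig = (3;(1))
  P = {2,6,7}:  v_{2} + v_{6} + v_{7} = v_{8}  ⇒ sig = (3;(1))
  P = {4,6,8}:  v_{4} + v_{6} + v_{8} = v_{9}  ⇒ sig = (3;(1))
  P = {5,6,7}:  v_{5} + v_{6} + v_{7} = v_{10}  ⇒ sig = (3;(1))
  P = {2,7,9}:  v_{2} + v_{7} + v_{9} = v_{4} + 2·v_{8}  ⇒ sig = (3;(1,2))
  P = {1,3,4,8}:  v_{1} + v_{3} + v_{4} + v_{8} = 0  ⇒ sig = (4;())
  P = {1,3,4,7}:  v_{1} + v_{3} + v_{4} + v_{7} = v_{5}  ⇒ sig = (4;(1))
  P = {1,3,4,10}:  v_{1} + v_{3} + v_{4} + v_{10} = 2·v_{5} + v_{6}  ⇒ sig = (4;(1,2))

Sorted signature multiset PRS(X):
    |P|=2: 5 collections, coeffs (1), (1), (1,1,1), (1,2), (1,2,2)
    |P|=3: 6 collections, coeffs (), (1), (1), (1), (1), (1,2)
    |P|=4: 3 collections, coeffs (), (1), (1,2)


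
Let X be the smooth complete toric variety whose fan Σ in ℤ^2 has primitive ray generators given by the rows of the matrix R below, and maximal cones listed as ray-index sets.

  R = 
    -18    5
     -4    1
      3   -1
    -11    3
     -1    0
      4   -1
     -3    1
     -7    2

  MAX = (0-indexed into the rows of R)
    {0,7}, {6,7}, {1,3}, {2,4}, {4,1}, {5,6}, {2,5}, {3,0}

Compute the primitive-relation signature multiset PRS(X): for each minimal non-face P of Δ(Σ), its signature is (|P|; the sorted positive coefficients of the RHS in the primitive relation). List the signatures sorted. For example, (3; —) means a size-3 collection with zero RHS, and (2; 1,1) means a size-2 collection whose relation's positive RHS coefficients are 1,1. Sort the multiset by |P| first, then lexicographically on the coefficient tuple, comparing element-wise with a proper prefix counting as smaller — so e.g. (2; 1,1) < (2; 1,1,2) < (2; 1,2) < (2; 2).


20 collections generate NE(X_Σ); each relation:

  {1,5}:  v_{1} + v_{5} = 0  ⇒ sig = (2; —)
  {2,6}:  v_{2} + v_{6} = 0  ⇒ sig = (2; —)
  {1,2}:  v_{1} + v_{2} = v_{4}  ⇒ sig = (2; 1)
  {1,6}:  v_{1} + v_{6} = v_{7}  ⇒ sig = (2; 1)
  {1,7}:  v_{1} + v_{7} = v_{3}  ⇒ sig = (2; 1)
  {2,7}:  v_{2} + v_{7} = v_{1}  ⇒ sig = (2; 1)
  {3,5}:  v_{3} + v_{5} = v_{7}  ⇒ sig = (2; 1)
  {3,7}:  v_{3} + v_{7} = v_{0}  ⇒ sig = (2; 1)
  {4,5}:  v_{4} + v_{5} = v_{2}  ⇒ sig = (2; 1)
  {4,6}:  v_{4} + v_{6} = v_{1}  ⇒ sig = (2; 1)
  {5,7}:  v_{5} + v_{7} = v_{6}  ⇒ sig = (2; 1)
  {0,2}:  v_{0} + v_{2} = v_{1} + v_{3}  ⇒ sig = (2; 1,1)
  {0,4}:  v_{0} + v_{4} = 2·v_{1} + v_{3}  ⇒ sig = (2; 1,2)
  {0,1}:  v_{0} + v_{1} = 2·v_{3}  ⇒ sig = (2; 2)
  {0,5}:  v_{0} + v_{5} = 2·v_{7}  ⇒ sig = (2; 2)
  {2,3}:  v_{2} + v_{3} = 2·v_{1}  ⇒ sig = (2; 2)
  {3,6}:  v_{3} + v_{6} = 2·v_{7}  ⇒ sig = (2; 2)
  {4,7}:  v_{4} + v_{7} = 2·v_{1}  ⇒ sig = (2; 2)
  {0,6}:  v_{0} + v_{6} = 3·v_{7}  ⇒ sig = (2; 3)
  {3,4}:  v_{3} + v_{4} = 3·v_{1}  ⇒ sig = (2; 3)

Sorted signature multiset PRS(X):
{ (2; —) ×2,  (2; 1) ×9,  (2; 1,1),  (2; 1,2),  (2; 2) ×5,  (2; 3) ×2 }


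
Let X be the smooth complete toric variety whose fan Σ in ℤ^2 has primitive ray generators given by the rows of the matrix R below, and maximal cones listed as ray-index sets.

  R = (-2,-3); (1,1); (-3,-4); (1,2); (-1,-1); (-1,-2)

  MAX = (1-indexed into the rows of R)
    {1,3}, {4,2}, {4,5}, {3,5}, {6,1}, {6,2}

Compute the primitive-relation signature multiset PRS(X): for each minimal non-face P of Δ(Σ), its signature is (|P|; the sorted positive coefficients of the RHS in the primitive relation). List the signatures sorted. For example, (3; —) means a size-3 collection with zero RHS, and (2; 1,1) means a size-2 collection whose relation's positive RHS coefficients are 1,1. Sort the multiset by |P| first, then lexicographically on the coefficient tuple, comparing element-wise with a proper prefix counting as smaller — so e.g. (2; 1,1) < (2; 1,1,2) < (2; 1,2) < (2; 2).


|primitive collections| = 9. Relations:

  P = {2,5}:  v_{2} + v_{5} = 0  so sig = (2; —)
  P = {4,6}:  v_{4} + v_{6} = 0  so sig = (2; —)
  P = {1,2}:  v_{1} + v_{2} = v_{6}  so sig = (2; 1)
  P = {1,4}:  v_{1} + v_{4} = v_{5}  so sig = (2; 1)
  P = {1,5}:  v_{1} + v_{5} = v_{3}  so sig = (2; 1)
  P = {2,3}:  v_{2} + v_{3} = v_{1}  so sig = (2; 1)
  P = {5,6}:  v_{5} + v_{6} = v_{1}  so sig = (2; 1)
  P = {3,4}:  v_{3} + v_{4} = 2·v_{5}  so sig = (2; 2)
  P = {3,6}:  v_{3} + v_{6} = 2·v_{1}  so sig = (2; 2)

Sorted signature multiset PRS(X):
[(2; —), (2; —), (2; 1), (2; 1), (2; 1), (2; 1), (2; 1), (2; 2), (2; 2)]


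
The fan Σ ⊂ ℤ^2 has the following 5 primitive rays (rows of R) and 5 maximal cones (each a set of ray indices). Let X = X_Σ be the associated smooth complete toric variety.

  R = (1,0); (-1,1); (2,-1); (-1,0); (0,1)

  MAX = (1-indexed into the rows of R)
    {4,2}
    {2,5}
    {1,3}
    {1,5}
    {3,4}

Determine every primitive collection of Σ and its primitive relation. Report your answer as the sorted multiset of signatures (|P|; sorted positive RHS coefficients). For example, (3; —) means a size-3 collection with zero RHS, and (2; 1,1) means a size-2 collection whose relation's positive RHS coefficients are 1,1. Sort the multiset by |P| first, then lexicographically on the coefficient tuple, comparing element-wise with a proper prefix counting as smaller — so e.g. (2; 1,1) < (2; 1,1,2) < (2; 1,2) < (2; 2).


The 5 primitive collections of Σ (r=5, n=2):

  P = {1,4}:  v_{1} + v_{4} = 0  ⇒ sig = (2; —)
  P = {1,2}:  v_{1} + v_{2} = v_{5}  ⇒ sig = (2; 1)
  P = {2,3}:  v_{2} + v_{3} = v_{1}  ⇒ sig = (2; 1)
  P = {4,5}:  v_{4} + v_{5} = v_{2}  ⇒ sig = (2; 1)
  P = {3,5}:  v_{3} + v_{5} = 2·v_{1}  ⇒ sig = (2; 2)

Hence PRS(X_Σ) =
    |P|=2: 5 collections, coeffs (), (1), (1), (1), (2)


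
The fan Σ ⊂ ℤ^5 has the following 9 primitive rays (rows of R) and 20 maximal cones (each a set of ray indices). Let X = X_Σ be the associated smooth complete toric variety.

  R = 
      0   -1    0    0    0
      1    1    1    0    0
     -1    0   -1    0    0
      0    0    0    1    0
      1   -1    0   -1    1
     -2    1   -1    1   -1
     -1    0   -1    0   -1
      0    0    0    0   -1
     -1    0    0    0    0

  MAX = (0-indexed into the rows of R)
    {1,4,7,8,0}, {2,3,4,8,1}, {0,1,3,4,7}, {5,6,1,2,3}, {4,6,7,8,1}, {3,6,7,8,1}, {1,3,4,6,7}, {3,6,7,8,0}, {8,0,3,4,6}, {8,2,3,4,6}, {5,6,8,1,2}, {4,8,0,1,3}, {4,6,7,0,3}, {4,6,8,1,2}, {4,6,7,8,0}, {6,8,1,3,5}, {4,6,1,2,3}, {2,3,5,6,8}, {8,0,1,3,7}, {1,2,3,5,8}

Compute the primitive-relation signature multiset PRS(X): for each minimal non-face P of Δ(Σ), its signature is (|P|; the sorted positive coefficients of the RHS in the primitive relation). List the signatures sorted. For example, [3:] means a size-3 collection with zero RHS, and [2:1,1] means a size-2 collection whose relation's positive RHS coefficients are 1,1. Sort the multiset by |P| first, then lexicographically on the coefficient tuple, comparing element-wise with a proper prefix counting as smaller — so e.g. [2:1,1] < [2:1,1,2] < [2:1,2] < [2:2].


Δ(Σ) — 9 vertices, 9 min non-faces:

  {2,7}:  v_{2} + v_{7} = v_{6} — sig = [2:1]
  {4,5}:  v_{4} + v_{5} = v_{2} — sig = [2:1]
  {0,5}:  v_{0} + v_{5} = v_{3} + v_{6} + v_{8} — sig = [2:1,1,1]
  {0,2}:  v_{0} + v_{2} = v_{3} + v_{4} + v_{6} + v_{8} — sig = [2:1,1,1,1]
  {5,7}:  v_{5} + v_{7} = v_{1} + v_{3} + 2·v_{6} + v_{8} — sig = [2:1,1,1,2]
  {0,1,6}:  v_{0} + v_{1} + v_{6} = v_{7} — sig = [3:1]
  {3,4,7,8}:  v_{3} + v_{4} + v_{7} + v_{8} = v_{0} — sig = [4:1]
  {1,3,4,6,8}:  v_{1} + v_{3} + v_{4} + v_{6} + v_{8} = 0 — sig = [5:]
  {1,2,3,6,8}:  v_{1} + v_{2} + v_{3} + v_{6} + v_{8} = v_{5} — sig = [5:1]

Sorted signature multiset PRS(X):
    |P|=2: 5 collections, coeffs (1), (1), (1,1,1), (1,1,1,1), (1,1,1,2)
    |P|=3: 1 collection, coeffs (1)
    |P|=4: 1 collection, coeffs (1)
    |P|=5: 2 collections, coeffs (), (1)


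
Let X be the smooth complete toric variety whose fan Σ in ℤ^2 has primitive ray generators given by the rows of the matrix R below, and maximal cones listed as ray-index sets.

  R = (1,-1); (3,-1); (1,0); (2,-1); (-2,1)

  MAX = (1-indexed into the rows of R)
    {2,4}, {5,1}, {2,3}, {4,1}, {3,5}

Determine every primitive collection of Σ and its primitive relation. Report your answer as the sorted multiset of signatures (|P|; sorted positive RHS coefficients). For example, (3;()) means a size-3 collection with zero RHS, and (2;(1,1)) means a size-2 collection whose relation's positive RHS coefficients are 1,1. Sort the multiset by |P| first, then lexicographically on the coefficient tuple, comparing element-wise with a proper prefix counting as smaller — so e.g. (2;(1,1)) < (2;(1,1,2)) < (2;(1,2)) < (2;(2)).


Primitive collections (5):

  P={4,5}:  v_{4} + v_{5} = 0 — sig = (2;())
  P={1,3}:  v_{1} + v_{3} = v_{4} — sig = (2;(1))
  P={2,5}:  v_{2} + v_{5} = v_{3} — sig = (2;(1))
  P={3,4}:  v_{3} + v_{4} = v_{2} — sig = (2;(1))
  P={1,2}:  v_{1} + v_{2} = 2·v_{4} — sig = (2;(2))

Sorted signature multiset PRS(X):
    |P|=2: 5 collections, coeffs (), (1), (1), (1), (2)


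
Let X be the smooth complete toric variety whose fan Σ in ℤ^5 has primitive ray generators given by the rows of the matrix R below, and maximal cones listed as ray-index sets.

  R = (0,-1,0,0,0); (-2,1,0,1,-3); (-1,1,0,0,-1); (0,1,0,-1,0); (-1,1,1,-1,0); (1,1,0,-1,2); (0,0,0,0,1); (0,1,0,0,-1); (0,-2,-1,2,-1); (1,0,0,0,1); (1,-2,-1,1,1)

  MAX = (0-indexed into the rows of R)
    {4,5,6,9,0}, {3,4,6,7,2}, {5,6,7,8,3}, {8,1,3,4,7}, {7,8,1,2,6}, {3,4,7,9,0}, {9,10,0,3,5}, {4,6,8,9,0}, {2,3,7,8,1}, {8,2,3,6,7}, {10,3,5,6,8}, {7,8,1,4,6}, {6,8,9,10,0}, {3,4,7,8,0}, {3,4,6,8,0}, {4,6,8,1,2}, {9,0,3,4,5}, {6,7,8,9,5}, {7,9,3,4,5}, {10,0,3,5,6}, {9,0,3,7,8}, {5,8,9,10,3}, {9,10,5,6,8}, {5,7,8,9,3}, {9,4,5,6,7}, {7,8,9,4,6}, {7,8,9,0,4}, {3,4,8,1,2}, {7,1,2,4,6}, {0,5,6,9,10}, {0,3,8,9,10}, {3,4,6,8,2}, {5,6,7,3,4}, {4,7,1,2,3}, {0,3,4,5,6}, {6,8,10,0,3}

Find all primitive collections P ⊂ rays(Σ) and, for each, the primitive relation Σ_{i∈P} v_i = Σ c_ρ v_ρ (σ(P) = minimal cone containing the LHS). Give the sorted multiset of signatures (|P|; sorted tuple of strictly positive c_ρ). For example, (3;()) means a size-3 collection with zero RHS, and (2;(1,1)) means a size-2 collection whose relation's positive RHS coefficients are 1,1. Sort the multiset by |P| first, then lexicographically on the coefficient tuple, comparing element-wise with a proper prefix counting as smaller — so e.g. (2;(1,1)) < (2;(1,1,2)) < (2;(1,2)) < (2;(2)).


19 minimal non-faces of Δ(Σ) (on 11 rays):

  {1,10}:  v_{1} + v_{10} = v_{2} + v_{8}  ⟹  sig = (2;(1,1))
  {2,9}:  v_{2} + v_{9} = v_{6} + v_{7}  ⟹  sig = (2;(1,1))
  {4,10}:  v_{4} + v_{10} = v_{0} + v_{6}  ⟹  sig = (2;(1,1))
  {0,2}:  v_{0} + v_{2} = v_{3} + v_{4} + v_{8}  ⟹  sig = (2;(1,1,1))
  {1,5}:  v_{1} + v_{5} = v_{2} + v_{6} + v_{7}  ⟹  sig = (2;(1,1,1))
  {2,10}:  v_{2} + v_{10} = v_{3} + v_{6} + v_{8}  ⟹  sig = (2;(1,1,1))
  {7,10}:  v_{7} + v_{10} = v_{3} + v_{8} + v_{9}  ⟹  sig = (2;(1,1,1))
  {1,9}:  v_{1} + v_{9} = v_{4} + v_{6} + 2·v_{7} + v_{8}  ⟹  sig = (2;(1,1,1,2))
  {2,5}:  v_{2} + v_{5} = v_{3} + 2·v_{6} + v_{7}  ⟹  sig = (2;(1,1,2))
  {0,1}:  v_{0} + v_{1} = v_{3} + 2·v_{4} + v_{7} + 2·v_{8}  ⟹  sig = (2;(1,1,2,2))
  {0,6,7}:  v_{0} + v_{6} + v_{7} = 0  ⟹  sig = (3;())
  {0,5,8}:  v_{0} + v_{5} + v_{8} = v_{10}  ⟹  sig = (3;(1))
  {3,6,9}:  v_{3} + v_{6} + v_{9} = v_{5}  ⟹  sig = (3;(1))
  {4,5,8}:  v_{4} + v_{5} + v_{8} = v_{6}  ⟹  sig = (3;(1))
  {0,5,7}:  v_{0} + v_{5} + v_{7} = v_{3} + v_{9}  ⟹  sig = (3;(1,1))
  {1,3,6}:  v_{1} + v_{3} + v_{6} = 2·v_{2}  ⟹  sig = (3;(2))
  {3,4,8,9}:  v_{3} + v_{4} + v_{8} + v_{9} = 0  ⟹  sig = (4;())
  {2,4,7,8}:  v_{2} + v_{4} + v_{7} + v_{8} = v_{1}  ⟹  sig = (4;(1))
  {3,4,6,7,8}:  v_{3} + v_{4} + v_{6} + v_{7} + v_{8} = v_{2}  ⟹  sig = (5;(1))

Signatures (|P|; sorted positive RHS coefficients), sorted:
[(2;(1,1)), (2;(1,1)), (2;(1,1)), (2;(1,1,1)), (2;(1,1,1)), (2;(1,1,1)), (2;(1,1,1)), (2;(1,1,1,2)), (2;(1,1,2)), (2;(1,1,2,2)), (3;()), (3;(1)), (3;(1)), (3;(1)), (3;(1,1)), (3;(2)), (4;()), (4;(1)), (5;(1))]


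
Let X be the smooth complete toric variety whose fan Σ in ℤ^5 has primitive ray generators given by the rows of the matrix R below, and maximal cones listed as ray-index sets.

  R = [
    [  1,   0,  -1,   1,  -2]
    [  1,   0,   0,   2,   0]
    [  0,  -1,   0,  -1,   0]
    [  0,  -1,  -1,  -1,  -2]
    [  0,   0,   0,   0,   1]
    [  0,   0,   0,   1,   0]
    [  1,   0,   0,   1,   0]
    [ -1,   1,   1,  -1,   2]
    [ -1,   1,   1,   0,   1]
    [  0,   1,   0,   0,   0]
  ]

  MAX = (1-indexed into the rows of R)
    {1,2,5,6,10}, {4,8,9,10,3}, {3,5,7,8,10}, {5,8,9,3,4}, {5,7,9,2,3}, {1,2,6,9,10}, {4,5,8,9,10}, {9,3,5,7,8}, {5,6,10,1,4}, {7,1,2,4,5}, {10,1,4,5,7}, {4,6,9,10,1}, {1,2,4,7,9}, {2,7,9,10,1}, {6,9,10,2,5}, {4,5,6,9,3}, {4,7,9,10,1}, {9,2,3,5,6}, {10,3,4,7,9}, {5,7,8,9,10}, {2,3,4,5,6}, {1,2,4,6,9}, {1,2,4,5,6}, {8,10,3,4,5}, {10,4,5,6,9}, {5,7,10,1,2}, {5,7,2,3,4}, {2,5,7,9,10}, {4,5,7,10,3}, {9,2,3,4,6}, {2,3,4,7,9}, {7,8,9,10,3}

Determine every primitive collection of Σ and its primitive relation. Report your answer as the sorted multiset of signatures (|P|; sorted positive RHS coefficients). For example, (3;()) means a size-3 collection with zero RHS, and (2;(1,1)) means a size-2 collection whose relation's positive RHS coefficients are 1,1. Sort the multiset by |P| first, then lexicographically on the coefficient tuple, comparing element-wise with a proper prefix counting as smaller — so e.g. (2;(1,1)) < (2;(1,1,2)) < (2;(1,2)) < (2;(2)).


Δ(Σ) — 10 vertices, 13 min non-faces:

  • {1,8}:  v_{1} + v_{8} = v_{10}  ⟹  sig = (2;(1))
  • {6,7}:  v_{6} + v_{7} = v_{2}  ⟹  sig = (2;(1))
  • {1,3}:  v_{1} + v_{3} = v_{4} + v_{7}  ⟹  sig = (2;(1,1))
  • {6,8}:  v_{6} + v_{8} = v_{5} + v_{9}  ⟹  sig = (2;(1,1))
  • {2,8}:  v_{2} + v_{8} = v_{5} + v_{7} + v_{9}  ⟹  sig = (2;(1,1,1))
  • {3,6,10}:  v_{3} + v_{6} + v_{10} = 0  ⟹  sig = (3;())
  • {2,3,10}:  v_{2} + v_{3} + v_{10} = v_{7}  ⟹  sig = (3;(1))
  • {2,4,10}:  v_{2} + v_{4} + v_{10} = v_{1}  ⟹  sig = (3;(1))
  • {1,5,9}:  v_{1} + v_{5} + v_{9} = v_{6} + v_{10}  ⟹  sig = (3;(1,1))
  • {4,7,8}:  v_{4} + v_{7} + v_{8} = v_{3} + v_{10}  ⟹  sig = (3;(1,1))
  • {4,5,7,9}:  v_{4} + v_{5} + v_{7} + v_{9} = 0  ⟹  sig = (4;())
  • {2,4,5,9}:  v_{2} + v_{4} + v_{5} + v_{9} = v_{6}  ⟹  sig = (4;(1))
  • {3,5,9,10}:  v_{3} + v_{5} + v_{9} + v_{10} = v_{8}  ⟹  sig = (4;(1))

so the primitive-relation signature multiset is
    |P|=2: 5 collections, coeffs (1), (1), (1,1), (1,1), (1,1,1)
    |P|=3: 5 collections, coeffs (), (1), (1), (1,1), (1,1)
    |P|=4: 3 collections, coeffs (), (1), (1)
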